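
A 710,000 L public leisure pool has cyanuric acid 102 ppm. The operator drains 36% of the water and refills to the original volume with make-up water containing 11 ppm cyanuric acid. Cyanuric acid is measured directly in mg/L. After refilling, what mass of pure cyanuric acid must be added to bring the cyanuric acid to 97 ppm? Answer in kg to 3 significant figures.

19.7 kg

After draining 36% and refilling: 102 × 0.64 + 11 × 0.36 = 69.24 ppm.
Deficit to target: 97 − 69.24 = 27.76 mg/L.
Mass: 27.76 mg/L × 710,000 L = 19,710 g cyanuric acid.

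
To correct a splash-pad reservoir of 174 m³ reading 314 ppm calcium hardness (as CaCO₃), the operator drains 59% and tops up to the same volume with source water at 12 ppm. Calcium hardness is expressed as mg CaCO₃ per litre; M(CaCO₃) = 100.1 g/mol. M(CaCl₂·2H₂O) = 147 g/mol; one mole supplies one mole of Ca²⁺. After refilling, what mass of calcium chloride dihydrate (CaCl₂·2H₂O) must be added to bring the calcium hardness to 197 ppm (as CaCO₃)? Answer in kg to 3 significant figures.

15.6 kg

Volume: 174 m³ = 174,000 L.
After draining 59% and refilling: 314 × 0.41 + 12 × 0.59 = 135.82 ppm.
Deficit to target: 197 − 135.82 = 61.18 mg/L.
As CaCO₃: 61.18 mg/L × 174,000 L = 10,650 g; ÷ 100.1 = 106.3 mol Ca²⁺.
Mass: 106.3 × 147 = 15,630 g.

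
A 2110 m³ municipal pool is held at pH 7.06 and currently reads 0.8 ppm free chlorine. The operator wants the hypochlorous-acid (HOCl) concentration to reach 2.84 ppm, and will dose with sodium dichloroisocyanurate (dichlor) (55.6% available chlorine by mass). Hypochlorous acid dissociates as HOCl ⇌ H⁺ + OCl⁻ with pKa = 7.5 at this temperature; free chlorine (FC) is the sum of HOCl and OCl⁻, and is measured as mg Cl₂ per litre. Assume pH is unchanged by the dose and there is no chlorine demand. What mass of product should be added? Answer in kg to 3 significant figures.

Volume: 2110 m³ = 2,110,000 L.
[OCl⁻]/[HOCl] = 10^(pH − pKa) = 10^(7.06 − 7.5) = 0.3631; fraction as HOCl = 1/(1 + 0.3631) = 0.7336.
Free chlorine required for 2.84 ppm HOCl: 2.84 / 0.7336 = 3.871 ppm.
FC to add: 3.871 − 0.8 = 3.071 mg/L as Cl₂.
Cl₂ equivalent: 3.071 mg/L × 2,110,000 L = 6480 g.
Product at 55.6% available Cl: 6480 / 0.556 = 11,650 g.

11.7 kg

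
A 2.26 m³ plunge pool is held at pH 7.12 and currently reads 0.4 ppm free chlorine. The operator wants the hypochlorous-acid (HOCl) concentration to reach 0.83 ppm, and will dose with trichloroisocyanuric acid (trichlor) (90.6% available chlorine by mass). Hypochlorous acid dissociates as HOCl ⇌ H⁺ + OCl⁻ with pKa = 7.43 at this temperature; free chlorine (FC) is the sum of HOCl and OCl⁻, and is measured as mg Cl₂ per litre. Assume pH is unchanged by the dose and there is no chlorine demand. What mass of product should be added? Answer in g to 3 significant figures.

Volume: 2.26 m³ = 2,260 L.
[OCl⁻]/[HOCl] = 10^(pH − pKa) = 10^(7.12 − 7.43) = 0.4898; fraction as HOCl = 1/(1 + 0.4898) = 0.6712.
Free chlorine required for 0.83 ppm HOCl: 0.83 / 0.6712 = 1.237 ppm.
FC to add: 1.237 − 0.4 = 0.8365 mg/L as Cl₂.
Cl₂ equivalent: 0.8365 mg/L × 2,260 L = 1.891 g.
Product at 90.6% available Cl: 1.891 / 0.906 = 2.087 g.

2.09 g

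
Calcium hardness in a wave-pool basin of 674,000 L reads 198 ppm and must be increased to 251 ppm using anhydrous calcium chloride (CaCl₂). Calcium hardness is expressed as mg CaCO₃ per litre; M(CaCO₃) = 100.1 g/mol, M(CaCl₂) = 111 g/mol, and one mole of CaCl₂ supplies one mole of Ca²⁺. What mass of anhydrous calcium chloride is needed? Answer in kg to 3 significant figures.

39.6 kg

Hardness to add: (251 − 198) = 53 mg/L as CaCO₃ × 674,000 L = 35,720 g as CaCO₃.
Moles of Ca²⁺ (1 mol Ca²⁺ ≡ 1 mol CaCO₃): 35,720 / 100.1 g/mol = 356.9 mol.
Mass of CaCl₂: 356.9 × 111 = 39,610 g.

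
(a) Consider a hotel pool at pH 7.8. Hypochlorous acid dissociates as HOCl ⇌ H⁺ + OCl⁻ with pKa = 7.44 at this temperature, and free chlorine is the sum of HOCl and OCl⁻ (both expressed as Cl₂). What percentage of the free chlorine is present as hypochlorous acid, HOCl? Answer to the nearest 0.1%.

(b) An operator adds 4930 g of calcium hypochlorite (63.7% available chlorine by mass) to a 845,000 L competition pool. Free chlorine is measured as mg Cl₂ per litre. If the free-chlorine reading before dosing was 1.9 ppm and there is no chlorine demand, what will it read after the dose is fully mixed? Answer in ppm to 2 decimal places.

(a) [OCl⁻]/[HOCl] = 10^(pH − pKa) = 10^(7.8 − 7.44) = 10^0.36 = 2.291.
(a) Fraction as HOCl = 1 / (1 + 2.291) = 0.3039.

(b) Available chlorine delivered: 4930 g × 0.637 = 3140 g as Cl₂.
(b) Concentration rise: 3140 g / 845,000 L = 3.716 mg/L = 3.72 ppm.
(b) Final FC: 1.9 + 3.72 = 5.62 ppm.

(a) 30.4%; (b) 5.62 ppm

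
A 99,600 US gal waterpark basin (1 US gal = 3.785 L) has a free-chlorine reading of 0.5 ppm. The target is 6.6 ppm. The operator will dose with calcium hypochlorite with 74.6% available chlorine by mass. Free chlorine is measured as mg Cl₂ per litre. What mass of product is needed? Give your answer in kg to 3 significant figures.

Volume: 99,600 US gal × 3.785 L/gal = 376,986 L.
Chlorine deficit: 6.6 − 0.5 = 6.1 ppm = 6.1 mg/L as Cl₂.
Cl₂ equivalent needed: 6.1 mg/L × 376,986 L = 2,300,000 mg = 2300 g.
Product at 74.6% available chlorine: 2300 / 0.746 = 3083 g.

3.08 kg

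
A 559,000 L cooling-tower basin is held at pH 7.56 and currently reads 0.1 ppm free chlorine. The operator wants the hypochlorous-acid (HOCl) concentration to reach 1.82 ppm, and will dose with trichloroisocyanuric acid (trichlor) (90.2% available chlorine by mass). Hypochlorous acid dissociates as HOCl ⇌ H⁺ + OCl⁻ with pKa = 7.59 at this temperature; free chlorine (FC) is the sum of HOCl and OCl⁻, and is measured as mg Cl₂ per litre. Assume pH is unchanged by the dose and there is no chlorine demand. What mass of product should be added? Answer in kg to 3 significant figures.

2.12 kg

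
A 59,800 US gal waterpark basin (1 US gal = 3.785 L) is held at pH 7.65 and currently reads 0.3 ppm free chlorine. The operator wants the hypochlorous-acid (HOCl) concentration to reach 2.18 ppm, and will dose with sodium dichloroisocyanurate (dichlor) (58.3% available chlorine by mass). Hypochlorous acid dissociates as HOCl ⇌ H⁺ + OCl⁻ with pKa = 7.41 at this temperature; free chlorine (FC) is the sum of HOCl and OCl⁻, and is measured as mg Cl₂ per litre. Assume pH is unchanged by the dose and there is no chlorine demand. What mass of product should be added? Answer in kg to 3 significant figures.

Volume: 59,800 US gal × 3.785 L/gal = 226,343 L.
[OCl⁻]/[HOCl] = 10^(pH − pKa) = 10^(7.65 − 7.41) = 1.738; fraction as HOCl = 1/(1 + 1.738) = 0.3653.
Free chlorine required for 2.18 ppm HOCl: 2.18 / 0.3653 = 5.968 ppm.
FC to add: 5.968 − 0.3 = 5.668 mg/L as Cl₂.
Cl₂ equivalent: 5.668 mg/L × 226,343 L = 1283 g.
Product at 58.3% available Cl: 1283 / 0.583 = 2201 g.

2.20 kg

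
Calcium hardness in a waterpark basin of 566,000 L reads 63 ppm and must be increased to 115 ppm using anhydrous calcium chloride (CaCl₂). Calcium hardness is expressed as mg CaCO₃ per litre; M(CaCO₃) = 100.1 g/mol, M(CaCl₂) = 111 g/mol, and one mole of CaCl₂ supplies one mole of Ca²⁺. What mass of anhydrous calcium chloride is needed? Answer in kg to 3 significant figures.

32.6 kg

Hardness to add: (115 − 63) = 52 mg/L as CaCO₃ × 566,000 L = 29,430 g as CaCO₃.
Moles of Ca²⁺ (1 mol Ca²⁺ ≡ 1 mol CaCO₃): 29,430 / 100.1 g/mol = 294 mol.
Mass of CaCl₂: 294 × 111 = 32,640 g.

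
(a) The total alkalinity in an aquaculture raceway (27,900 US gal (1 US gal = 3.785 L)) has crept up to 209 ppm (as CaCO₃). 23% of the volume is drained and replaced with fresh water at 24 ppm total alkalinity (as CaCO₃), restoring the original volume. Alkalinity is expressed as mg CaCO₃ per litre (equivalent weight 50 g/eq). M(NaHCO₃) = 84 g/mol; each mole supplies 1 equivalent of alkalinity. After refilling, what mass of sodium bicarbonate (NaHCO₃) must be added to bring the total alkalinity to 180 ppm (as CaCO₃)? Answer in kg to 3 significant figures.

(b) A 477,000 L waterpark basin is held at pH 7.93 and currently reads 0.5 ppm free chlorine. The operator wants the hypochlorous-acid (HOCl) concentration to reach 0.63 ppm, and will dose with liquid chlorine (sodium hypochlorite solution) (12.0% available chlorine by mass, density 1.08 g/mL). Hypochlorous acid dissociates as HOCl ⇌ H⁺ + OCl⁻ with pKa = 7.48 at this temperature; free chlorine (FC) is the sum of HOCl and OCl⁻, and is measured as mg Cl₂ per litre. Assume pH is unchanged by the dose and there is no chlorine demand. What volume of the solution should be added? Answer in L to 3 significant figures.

(a) 2.40 kg; (b) 7.01 L

(a) Volume: 27,900 US gal × 3.785 L/gal = 105,602 L.
(a) After draining 23% and refilling: 209 × 0.77 + 24 × 0.23 = 166.45 ppm.
(a) Deficit to target: 180 − 166.45 = 13.55 mg/L.
(a) As CaCO₃: 13.55 mg/L × 105,602 L = 1431 g; ÷ 50 g/eq ÷ 1 = 28.62 mol NaHCO₃.
(a) Mass: 28.62 × 84 = 2404 g.

(b) [OCl⁻]/[HOCl] = 10^(pH − pKa) = 10^(7.93 − 7.48) = 2.818; fraction as HOCl = 1/(1 + 2.818) = 0.2619.
(b) Free chlorine required for 0.63 ppm HOCl: 0.63 / 0.2619 = 2.406 ppm.
(b) FC to add: 2.406 − 0.5 = 1.906 mg/L as Cl₂.
(b) Cl₂ equivalent: 1.906 mg/L × 477,000 L = 909 g.
(b) Product at 12.0% available Cl: 909 / 0.12 = 7575 g.
(b) Volume: 7575 g ÷ 1.08 g/mL = 7014 mL.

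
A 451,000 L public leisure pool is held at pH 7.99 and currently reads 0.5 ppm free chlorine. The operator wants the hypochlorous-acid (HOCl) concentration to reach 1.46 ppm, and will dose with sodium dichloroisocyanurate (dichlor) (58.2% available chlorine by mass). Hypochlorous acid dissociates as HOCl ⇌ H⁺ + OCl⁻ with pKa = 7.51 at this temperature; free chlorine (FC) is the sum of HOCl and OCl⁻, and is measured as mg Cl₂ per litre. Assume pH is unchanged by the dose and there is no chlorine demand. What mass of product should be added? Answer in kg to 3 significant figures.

4.16 kg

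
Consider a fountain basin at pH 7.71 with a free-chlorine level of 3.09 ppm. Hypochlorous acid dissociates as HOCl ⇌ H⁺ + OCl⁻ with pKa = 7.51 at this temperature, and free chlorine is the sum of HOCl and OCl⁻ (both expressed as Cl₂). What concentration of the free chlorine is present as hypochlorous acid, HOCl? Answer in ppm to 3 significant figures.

[OCl⁻]/[HOCl] = 10^(pH − pKa) = 10^(7.71 − 7.51) = 10^0.20 = 1.585.
Fraction as HOCl = 1 / (1 + 1.585) = 0.3869.
HOCl = 0.3869 × 3.09 ppm = 1.195 ppm.

1.20 ppm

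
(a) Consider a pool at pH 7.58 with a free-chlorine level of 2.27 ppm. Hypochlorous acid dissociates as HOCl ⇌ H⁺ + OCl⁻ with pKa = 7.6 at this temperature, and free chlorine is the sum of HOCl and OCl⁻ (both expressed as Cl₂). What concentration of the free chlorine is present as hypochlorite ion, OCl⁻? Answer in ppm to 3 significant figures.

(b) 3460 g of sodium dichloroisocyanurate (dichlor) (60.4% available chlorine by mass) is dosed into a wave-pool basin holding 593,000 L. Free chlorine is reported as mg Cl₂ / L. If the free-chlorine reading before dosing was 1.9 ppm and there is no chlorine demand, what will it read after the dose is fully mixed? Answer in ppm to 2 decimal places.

(a) [OCl⁻]/[HOCl] = 10^(pH − pKa) = 10^(7.58 − 7.6) = 10^-0.02 = 0.955.
(a) Fraction as HOCl = 1 / (1 + 0.955) = 0.5115.
(a) OCl⁻ = (1 − 0.5115) × 2.27 ppm = 1.109 ppm.

(b) Available chlorine delivered: 3460 g × 0.604 = 2090 g as Cl₂.
(b) Concentration rise: 2090 g / 593,000 L = 3.524 mg/L = 3.52 ppm.
(b) Final FC: 1.9 + 3.52 = 5.42 ppm.

(a) 1.11 ppm; (b) 5.42 ppm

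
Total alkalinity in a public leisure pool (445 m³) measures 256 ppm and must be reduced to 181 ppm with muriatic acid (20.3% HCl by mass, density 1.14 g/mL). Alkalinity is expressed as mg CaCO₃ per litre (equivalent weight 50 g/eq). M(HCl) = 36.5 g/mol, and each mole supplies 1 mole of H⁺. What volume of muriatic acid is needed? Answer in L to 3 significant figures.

Volume: 445 m³ = 445,000 L.
Alkalinity to neutralize: (256 − 181) = 75 mg/L as CaCO₃ × 445,000 L = 33,380 g as CaCO₃.
Equivalents of H⁺ required: 33,380 ÷ 50 g/eq = 667.5 eq = 667.5 mol HCl.
Mass of HCl: 667.5 × 36.5 = 24,360 g.
Mass of 20.3% solution: 24,360 / 0.203 = 120,000 g.
Volume: 120,000 g ÷ 1.14 g/mL = 105,300 mL.

105 L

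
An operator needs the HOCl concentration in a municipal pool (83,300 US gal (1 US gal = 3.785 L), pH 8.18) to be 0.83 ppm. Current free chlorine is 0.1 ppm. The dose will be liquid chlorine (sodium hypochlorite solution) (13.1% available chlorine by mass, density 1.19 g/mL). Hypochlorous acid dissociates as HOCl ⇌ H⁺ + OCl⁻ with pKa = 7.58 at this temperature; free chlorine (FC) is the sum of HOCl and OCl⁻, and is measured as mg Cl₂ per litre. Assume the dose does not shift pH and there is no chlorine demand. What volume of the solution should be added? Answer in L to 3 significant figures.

8.16 L

Volume: 83,300 US gal × 3.785 L/gal = 315,290 L.
[OCl⁻]/[HOCl] = 10^(pH − pKa) = 10^(8.18 − 7.58) = 3.981; fraction as HOCl = 1/(1 + 3.981) = 0.2008.
Free chlorine required for 0.83 ppm HOCl: 0.83 / 0.2008 = 4.134 ppm.
FC to add: 4.134 − 0.1 = 4.034 mg/L as Cl₂.
Cl₂ equivalent: 4.034 mg/L × 315,290 L = 1272 g.
Product at 13.1% available Cl: 1272 / 0.131 = 9710 g.
Volume: 9710 g ÷ 1.19 g/mL = 8159 mL.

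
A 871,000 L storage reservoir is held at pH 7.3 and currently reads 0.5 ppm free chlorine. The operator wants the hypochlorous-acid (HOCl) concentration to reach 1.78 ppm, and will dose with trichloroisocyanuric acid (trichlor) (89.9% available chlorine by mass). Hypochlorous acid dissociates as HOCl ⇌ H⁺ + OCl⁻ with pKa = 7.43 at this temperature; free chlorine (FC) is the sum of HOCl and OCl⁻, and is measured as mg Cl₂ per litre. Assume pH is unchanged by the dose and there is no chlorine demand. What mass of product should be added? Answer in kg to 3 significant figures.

2.52 kg

[OCl⁻]/[HOCl] = 10^(pH − pKa) = 10^(7.3 − 7.43) = 0.7413; fraction as HOCl = 1/(1 + 0.7413) = 0.5743.
Free chlorine required for 1.78 ppm HOCl: 1.78 / 0.5743 = 3.1 ppm.
FC to add: 3.1 − 0.5 = 2.6 mg/L as Cl₂.
Cl₂ equivalent: 2.6 mg/L × 871,000 L = 2264 g.
Product at 89.9% available Cl: 2264 / 0.899 = 2519 g.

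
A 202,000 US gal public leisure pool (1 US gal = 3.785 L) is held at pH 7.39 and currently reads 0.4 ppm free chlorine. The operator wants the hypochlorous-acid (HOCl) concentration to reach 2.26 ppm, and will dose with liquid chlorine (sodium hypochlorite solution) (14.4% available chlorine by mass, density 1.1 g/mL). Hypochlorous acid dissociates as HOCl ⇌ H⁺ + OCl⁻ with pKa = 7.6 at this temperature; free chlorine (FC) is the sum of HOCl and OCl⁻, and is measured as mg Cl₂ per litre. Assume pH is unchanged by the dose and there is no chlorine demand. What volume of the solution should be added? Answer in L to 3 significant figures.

15.7 L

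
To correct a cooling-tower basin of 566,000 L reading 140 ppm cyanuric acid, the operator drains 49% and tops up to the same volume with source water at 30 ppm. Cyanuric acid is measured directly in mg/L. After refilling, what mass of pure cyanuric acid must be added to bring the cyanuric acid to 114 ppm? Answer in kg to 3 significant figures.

After draining 49% and refilling: 140 × 0.51 + 30 × 0.49 = 86.1 ppm.
Deficit to target: 114 − 86.1 = 27.9 mg/L.
Mass: 27.9 mg/L × 566,000 L = 15,790 g cyanuric acid.

15.8 kg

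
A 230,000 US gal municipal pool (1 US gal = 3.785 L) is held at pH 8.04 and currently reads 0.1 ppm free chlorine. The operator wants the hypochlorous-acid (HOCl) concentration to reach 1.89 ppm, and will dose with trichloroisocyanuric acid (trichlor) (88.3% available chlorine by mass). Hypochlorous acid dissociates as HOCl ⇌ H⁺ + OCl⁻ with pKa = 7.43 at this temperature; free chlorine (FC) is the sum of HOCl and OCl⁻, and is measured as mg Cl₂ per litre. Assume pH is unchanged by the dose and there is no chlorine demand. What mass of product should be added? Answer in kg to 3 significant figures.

9.36 kg

Volume: 230,000 US gal × 3.785 L/gal = 870,550 L.
[OCl⁻]/[HOCl] = 10^(pH − pKa) = 10^(8.04 − 7.43) = 4.074; fraction as HOCl = 1/(1 + 4.074) = 0.1971.
Free chlorine required for 1.89 ppm HOCl: 1.89 / 0.1971 = 9.589 ppm.
FC to add: 9.589 − 0.1 = 9.489 mg/L as Cl₂.
Cl₂ equivalent: 9.489 mg/L × 870,550 L = 8261 g.
Product at 88.3% available Cl: 8261 / 0.883 = 9356 g.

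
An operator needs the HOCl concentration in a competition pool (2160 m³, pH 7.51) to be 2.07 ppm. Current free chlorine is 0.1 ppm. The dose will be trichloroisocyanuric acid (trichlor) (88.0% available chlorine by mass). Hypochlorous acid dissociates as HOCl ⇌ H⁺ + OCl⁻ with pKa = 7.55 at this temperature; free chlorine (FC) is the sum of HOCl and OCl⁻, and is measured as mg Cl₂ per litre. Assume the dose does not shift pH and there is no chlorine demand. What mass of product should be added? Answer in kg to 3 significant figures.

Volume: 2160 m³ = 2,160,000 L.
[OCl⁻]/[HOCl] = 10^(pH − pKa) = 10^(7.51 − 7.55) = 0.912; fraction as HOCl = 1/(1 + 0.912) = 0.523.
Free chlorine required for 2.07 ppm HOCl: 2.07 / 0.523 = 3.958 ppm.
FC to add: 3.958 − 0.1 = 3.858 mg/L as Cl₂.
Cl₂ equivalent: 3.858 mg/L × 2,160,000 L = 8333 g.
Product at 88.0% available Cl: 8333 / 0.88 = 9469 g.

9.47 kg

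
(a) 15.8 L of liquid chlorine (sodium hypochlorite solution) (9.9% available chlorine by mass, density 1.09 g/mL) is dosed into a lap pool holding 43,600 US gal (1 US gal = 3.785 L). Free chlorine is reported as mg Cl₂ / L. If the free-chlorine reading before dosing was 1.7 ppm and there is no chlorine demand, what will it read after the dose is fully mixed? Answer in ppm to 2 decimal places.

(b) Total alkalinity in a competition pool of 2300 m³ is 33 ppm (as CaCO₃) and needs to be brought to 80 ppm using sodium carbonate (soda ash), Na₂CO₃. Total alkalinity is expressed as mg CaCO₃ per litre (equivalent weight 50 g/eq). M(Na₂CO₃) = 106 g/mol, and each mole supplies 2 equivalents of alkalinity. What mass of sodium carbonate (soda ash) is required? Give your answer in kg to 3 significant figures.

(a) 12.03 ppm; (b) 115 kg

(a) Volume: 43,600 US gal × 3.785 L/gal = 165,026 L.
(a) Mass of solution: 15.8 L × 1000 mL/L × 1.09 g/mL = 17,220 g.
(a) Available chlorine delivered: 17,220 g × 0.099 = 1705 g as Cl₂.
(a) Concentration rise: 1705 g / 165,026 L = 10.33 mg/L = 10.33 ppm.
(a) Final FC: 1.7 + 10.33 = 12.03 ppm.

(b) Volume: 2300 m³ = 2,300,000 L.
(b) Alkalinity to add: (80 − 33) = 47 mg/L as CaCO₃ × 2,300,000 L = 108,100 g as CaCO₃.
(b) Equivalents: 108,100 g ÷ 50 g/eq = 2162 eq.
(b) Each mole of Na₂CO₃ supplies 2 eq, so 2162 / 2 = 1081 mol.
(b) Mass: 1081 mol × 106 g/mol = 114,600 g.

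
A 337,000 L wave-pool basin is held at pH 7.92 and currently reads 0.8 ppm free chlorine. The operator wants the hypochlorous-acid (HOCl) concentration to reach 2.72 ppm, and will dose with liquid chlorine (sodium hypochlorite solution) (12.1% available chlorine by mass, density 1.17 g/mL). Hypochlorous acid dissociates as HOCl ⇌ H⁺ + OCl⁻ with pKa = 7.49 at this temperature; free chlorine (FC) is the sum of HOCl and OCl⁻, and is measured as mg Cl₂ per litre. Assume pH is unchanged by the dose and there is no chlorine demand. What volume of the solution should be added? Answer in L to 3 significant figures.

[OCl⁻]/[HOCl] = 10^(pH − pKa) = 10^(7.92 − 7.49) = 2.692; fraction as HOCl = 1/(1 + 2.692) = 0.2709.
Free chlorine required for 2.72 ppm HOCl: 2.72 / 0.2709 = 10.04 ppm.
FC to add: 10.04 − 0.8 = 9.241 mg/L as Cl₂.
Cl₂ equivalent: 9.241 mg/L × 337,000 L = 3114 g.
Product at 12.1% available Cl: 3114 / 0.121 = 25,740 g.
Volume: 25,740 g ÷ 1.17 g/mL = 22,000 mL.

22.0 L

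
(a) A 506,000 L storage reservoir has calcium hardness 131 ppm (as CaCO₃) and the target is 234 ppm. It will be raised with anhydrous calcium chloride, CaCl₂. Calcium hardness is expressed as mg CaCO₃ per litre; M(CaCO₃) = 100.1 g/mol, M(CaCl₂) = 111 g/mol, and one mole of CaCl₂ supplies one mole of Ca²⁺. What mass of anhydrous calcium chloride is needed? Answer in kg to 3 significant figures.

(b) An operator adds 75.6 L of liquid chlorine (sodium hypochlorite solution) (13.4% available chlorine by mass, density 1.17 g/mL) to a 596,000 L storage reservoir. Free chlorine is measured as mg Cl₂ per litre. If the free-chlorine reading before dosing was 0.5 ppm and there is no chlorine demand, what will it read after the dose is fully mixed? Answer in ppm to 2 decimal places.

(a) 57.8 kg; (b) 20.39 ppm

(a) Hardness to add: (234 − 131) = 103 mg/L as CaCO₃ × 506,000 L = 52,120 g as CaCO₃.
(a) Moles of Ca²⁺ (1 mol Ca²⁺ ≡ 1 mol CaCO₃): 52,120 / 100.1 g/mol = 520.7 mol.
(a) Mass of CaCl₂: 520.7 × 111 = 57,790 g.

(b) Mass of solution: 75.6 L × 1000 mL/L × 1.17 g/mL = 88,450 g.
(b) Available chlorine delivered: 88,450 g × 0.134 = 11,850 g as Cl₂.
(b) Concentration rise: 11,850 g / 596,000 L = 19.89 mg/L = 19.89 ppm.
(b) Final FC: 0.5 + 19.89 = 20.39 ppm.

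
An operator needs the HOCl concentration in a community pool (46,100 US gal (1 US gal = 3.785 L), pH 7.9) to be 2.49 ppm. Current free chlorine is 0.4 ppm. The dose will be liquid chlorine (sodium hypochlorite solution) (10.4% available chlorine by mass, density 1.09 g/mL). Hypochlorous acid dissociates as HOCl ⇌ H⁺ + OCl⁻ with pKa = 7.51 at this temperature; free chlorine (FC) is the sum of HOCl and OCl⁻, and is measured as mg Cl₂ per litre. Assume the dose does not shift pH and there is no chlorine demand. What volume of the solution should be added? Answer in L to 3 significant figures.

Volume: 46,100 US gal × 3.785 L/gal = 174,488 L.
[OCl⁻]/[HOCl] = 10^(pH − pKa) = 10^(7.9 − 7.51) = 2.455; fraction as HOCl = 1/(1 + 2.455) = 0.2895.
Free chlorine required for 2.49 ppm HOCl: 2.49 / 0.2895 = 8.602 ppm.
FC to add: 8.602 − 0.4 = 8.202 mg/L as Cl₂.
Cl₂ equivalent: 8.202 mg/L × 174,488 L = 1431 g.
Product at 10.4% available Cl: 1431 / 0.104 = 13,760 g.
Volume: 13,760 g ÷ 1.09 g/mL = 12,630 mL.

12.6 L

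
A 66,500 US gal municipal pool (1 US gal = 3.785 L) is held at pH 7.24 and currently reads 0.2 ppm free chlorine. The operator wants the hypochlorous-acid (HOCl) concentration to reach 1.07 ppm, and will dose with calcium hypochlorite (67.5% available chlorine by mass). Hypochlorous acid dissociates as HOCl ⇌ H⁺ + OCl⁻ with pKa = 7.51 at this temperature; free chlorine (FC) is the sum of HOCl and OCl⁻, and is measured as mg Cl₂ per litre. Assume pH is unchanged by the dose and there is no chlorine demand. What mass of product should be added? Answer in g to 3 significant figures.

539 g

Volume: 66,500 US gal × 3.785 L/gal = 251,702 L.
[OCl⁻]/[HOCl] = 10^(pH − pKa) = 10^(7.24 − 7.51) = 0.537; fraction as HOCl = 1/(1 + 0.537) = 0.6506.
Free chlorine required for 1.07 ppm HOCl: 1.07 / 0.6506 = 1.645 ppm.
FC to add: 1.645 − 0.2 = 1.445 mg/L as Cl₂.
Cl₂ equivalent: 1.445 mg/L × 251,702 L = 363.6 g.
Product at 67.5% available Cl: 363.6 / 0.675 = 538.7 g.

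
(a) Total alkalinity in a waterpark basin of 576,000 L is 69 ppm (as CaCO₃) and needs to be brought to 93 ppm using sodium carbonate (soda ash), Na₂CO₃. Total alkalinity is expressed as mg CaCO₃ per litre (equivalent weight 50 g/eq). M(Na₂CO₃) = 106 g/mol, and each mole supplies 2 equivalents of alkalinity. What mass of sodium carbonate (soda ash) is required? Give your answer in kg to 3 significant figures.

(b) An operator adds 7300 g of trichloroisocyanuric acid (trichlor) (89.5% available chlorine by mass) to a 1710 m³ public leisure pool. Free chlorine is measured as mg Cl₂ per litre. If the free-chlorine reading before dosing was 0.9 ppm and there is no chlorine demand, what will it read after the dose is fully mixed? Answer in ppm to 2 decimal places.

(a) Alkalinity to add: (93 − 69) = 24 mg/L as CaCO₃ × 576,000 L = 13,820 g as CaCO₃.
(a) Equivalents: 13,820 g ÷ 50 g/eq = 276.5 eq.
(a) Each mole of Na₂CO₃ supplies 2 eq, so 276.5 / 2 = 138.2 mol.
(a) Mass: 138.2 mol × 106 g/mol = 14,650 g.

(b) Volume: 1710 m³ = 1,710,000 L.
(b) Available chlorine delivered: 7300 g × 0.895 = 6534 g as Cl₂.
(b) Concentration rise: 6534 g / 1,710,000 L = 3.821 mg/L = 3.82 ppm.
(b) Final FC: 0.9 + 3.82 = 4.72 ppm.

(a) 14.7 kg; (b) 4.72 ppm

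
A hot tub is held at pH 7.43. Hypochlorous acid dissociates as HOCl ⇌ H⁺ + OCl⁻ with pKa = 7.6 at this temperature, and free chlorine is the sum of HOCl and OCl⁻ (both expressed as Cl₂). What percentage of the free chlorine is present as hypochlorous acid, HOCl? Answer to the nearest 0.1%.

59.7%

[OCl⁻]/[HOCl] = 10^(pH − pKa) = 10^(7.43 − 7.6) = 10^-0.17 = 0.6761.
Fraction as HOCl = 1 / (1 + 0.6761) = 0.5966.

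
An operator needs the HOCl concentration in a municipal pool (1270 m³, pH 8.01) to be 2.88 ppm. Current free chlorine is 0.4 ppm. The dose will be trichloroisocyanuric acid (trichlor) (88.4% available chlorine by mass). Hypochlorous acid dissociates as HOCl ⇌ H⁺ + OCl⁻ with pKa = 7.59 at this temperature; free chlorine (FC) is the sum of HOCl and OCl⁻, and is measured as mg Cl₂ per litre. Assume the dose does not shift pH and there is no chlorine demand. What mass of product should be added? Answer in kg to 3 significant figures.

Volume: 1270 m³ = 1,270,000 L.
[OCl⁻]/[HOCl] = 10^(pH − pKa) = 10^(8.01 − 7.59) = 2.63; fraction as HOCl = 1/(1 + 2.63) = 0.2755.
Free chlorine required for 2.88 ppm HOCl: 2.88 / 0.2755 = 10.46 ppm.
FC to add: 10.46 − 0.4 = 10.06 mg/L as Cl₂.
Cl₂ equivalent: 10.06 mg/L × 1,270,000 L = 12,770 g.
Product at 88.4% available Cl: 12,770 / 0.884 = 14,450 g.

14.4 kg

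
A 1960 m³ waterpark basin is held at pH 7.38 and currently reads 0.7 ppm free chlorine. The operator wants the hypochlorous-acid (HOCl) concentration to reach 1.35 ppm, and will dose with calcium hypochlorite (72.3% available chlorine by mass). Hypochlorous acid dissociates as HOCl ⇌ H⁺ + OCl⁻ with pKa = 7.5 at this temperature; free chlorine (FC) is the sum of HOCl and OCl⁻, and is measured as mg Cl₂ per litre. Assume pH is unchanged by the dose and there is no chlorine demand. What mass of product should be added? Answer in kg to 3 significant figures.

4.54 kg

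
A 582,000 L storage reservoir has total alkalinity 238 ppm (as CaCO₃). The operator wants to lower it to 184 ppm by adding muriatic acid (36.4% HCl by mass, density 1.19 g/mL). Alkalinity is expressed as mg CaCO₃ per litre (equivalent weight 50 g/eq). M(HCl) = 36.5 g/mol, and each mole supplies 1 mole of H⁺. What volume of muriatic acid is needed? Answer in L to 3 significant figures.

53.0 L

Alkalinity to neutralize: (238 − 184) = 54 mg/L as CaCO₃ × 582,000 L = 31,430 g as CaCO₃.
Equivalents of H⁺ required: 31,430 ÷ 50 g/eq = 628.6 eq = 628.6 mol HCl.
Mass of HCl: 628.6 × 36.5 = 22,940 g.
Mass of 36.4% solution: 22,940 / 0.364 = 63,030 g.
Volume: 63,030 g ÷ 1.19 g/mL = 52,970 mL.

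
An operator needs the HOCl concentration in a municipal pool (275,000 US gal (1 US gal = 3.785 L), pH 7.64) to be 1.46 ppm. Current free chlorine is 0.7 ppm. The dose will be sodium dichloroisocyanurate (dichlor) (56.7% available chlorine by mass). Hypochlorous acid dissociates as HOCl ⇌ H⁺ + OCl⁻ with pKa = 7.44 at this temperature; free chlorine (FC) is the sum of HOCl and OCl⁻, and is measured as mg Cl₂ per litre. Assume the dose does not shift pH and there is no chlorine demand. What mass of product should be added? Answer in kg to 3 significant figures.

5.64 kg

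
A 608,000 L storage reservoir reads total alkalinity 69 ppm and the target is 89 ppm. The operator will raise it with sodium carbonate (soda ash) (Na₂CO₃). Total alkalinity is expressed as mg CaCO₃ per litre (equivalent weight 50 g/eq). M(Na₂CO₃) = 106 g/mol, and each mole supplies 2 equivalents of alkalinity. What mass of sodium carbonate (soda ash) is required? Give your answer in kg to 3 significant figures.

Alkalinity to add: (89 − 69) = 20 mg/L as CaCO₃ × 608,000 L = 12,160 g as CaCO₃.
Equivalents: 12,160 g ÷ 50 g/eq = 243.2 eq.
Each mole of Na₂CO₃ supplies 2 eq, so 243.2 / 2 = 121.6 mol.
Mass: 121.6 mol × 106 g/mol = 12,890 g.

12.9 kg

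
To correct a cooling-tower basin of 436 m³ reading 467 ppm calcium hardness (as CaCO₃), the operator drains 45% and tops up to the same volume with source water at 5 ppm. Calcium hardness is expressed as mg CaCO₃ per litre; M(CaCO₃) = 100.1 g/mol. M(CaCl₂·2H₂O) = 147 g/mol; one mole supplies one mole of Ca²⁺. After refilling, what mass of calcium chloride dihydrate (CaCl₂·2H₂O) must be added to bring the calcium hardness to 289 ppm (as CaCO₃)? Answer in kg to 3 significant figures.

19.1 kg

Volume: 436 m³ = 436,000 L.
After draining 45% and refilling: 467 × 0.55 + 5 × 0.45 = 259.1 ppm.
Deficit to target: 289 − 259.1 = 29.9 mg/L.
As CaCO₃: 29.9 mg/L × 436,000 L = 13,040 g; ÷ 100.1 = 130.2 mol Ca²⁺.
Mass: 130.2 × 147 = 19,140 g.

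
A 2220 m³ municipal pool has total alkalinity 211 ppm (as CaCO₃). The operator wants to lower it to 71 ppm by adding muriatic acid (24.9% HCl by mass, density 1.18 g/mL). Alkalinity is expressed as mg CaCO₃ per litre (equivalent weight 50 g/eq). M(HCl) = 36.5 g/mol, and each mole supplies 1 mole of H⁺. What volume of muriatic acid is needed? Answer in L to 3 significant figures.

772 L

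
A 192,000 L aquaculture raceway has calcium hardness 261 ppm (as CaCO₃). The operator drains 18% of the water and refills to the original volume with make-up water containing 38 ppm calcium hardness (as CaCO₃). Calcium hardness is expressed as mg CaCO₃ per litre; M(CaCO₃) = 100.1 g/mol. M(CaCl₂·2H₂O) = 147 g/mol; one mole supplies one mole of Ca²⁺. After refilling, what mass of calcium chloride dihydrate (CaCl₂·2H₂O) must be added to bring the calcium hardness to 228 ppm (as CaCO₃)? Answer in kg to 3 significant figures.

After draining 18% and refilling: 261 × 0.82 + 38 × 0.18 = 220.86 ppm.
Deficit to target: 228 − 220.86 = 7.14 mg/L.
As CaCO₃: 7.14 mg/L × 192,000 L = 1371 g; ÷ 100.1 = 13.7 mol Ca²⁺.
Mass: 13.7 × 147 = 2013 g.

2.01 kg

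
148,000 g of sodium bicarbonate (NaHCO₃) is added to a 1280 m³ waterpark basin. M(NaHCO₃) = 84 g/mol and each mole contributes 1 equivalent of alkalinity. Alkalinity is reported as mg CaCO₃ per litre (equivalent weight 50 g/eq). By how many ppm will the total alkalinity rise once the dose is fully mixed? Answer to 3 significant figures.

68.8 ppm

Volume: 1280 m³ = 1,280,000 L.
Moles of NaHCO₃: 148,000 g ÷ 84 g/mol = 1762 mol → 1762 eq of alkalinity.
As CaCO₃: 1762 eq × 50 g/eq = 88,100 g.
Rise: 88,100 g / 1,280,000 L × 1000 = 68.82 mg/L.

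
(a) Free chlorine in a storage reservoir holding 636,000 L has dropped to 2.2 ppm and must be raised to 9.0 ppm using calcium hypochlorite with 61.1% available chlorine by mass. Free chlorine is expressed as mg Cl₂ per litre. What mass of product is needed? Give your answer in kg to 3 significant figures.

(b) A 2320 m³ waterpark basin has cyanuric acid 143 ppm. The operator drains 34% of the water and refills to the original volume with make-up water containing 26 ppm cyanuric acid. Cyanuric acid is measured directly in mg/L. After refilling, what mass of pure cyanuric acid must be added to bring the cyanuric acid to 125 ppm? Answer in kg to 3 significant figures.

(a) 7.08 kg; (b) 50.5 kg

(a) Chlorine deficit: 9.0 − 2.2 = 6.8 ppm = 6.8 mg/L as Cl₂.
(a) Cl₂ equivalent needed: 6.8 mg/L × 636,000 L = 4,325,000 mg = 4325 g.
(a) Product at 61.1% available chlorine: 4325 / 0.611 = 7078 g.

(b) Volume: 2320 m³ = 2,320,000 L.
(b) After draining 34% and refilling: 143 × 0.66 + 26 × 0.34 = 103.22 ppm.
(b) Deficit to target: 125 − 103.22 = 21.78 mg/L.
(b) Mass: 21.78 mg/L × 2,320,000 L = 50,530 g cyanuric acid.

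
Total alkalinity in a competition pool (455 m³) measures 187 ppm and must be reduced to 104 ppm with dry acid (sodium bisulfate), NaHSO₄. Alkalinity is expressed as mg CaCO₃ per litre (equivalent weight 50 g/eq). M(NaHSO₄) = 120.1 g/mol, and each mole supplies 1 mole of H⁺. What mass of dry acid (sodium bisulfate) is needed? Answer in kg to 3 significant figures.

90.7 kg

Volume: 455 m³ = 455,000 L.
Alkalinity to neutralize: (187 − 104) = 83 mg/L as CaCO₃ × 455,000 L = 37,760 g as CaCO₃.
Equivalents of H⁺ required: 37,760 ÷ 50 g/eq = 755.3 eq = 755.3 mol NaHSO₄.
Mass of NaHSO₄: 755.3 × 120.1 = 90,710 g.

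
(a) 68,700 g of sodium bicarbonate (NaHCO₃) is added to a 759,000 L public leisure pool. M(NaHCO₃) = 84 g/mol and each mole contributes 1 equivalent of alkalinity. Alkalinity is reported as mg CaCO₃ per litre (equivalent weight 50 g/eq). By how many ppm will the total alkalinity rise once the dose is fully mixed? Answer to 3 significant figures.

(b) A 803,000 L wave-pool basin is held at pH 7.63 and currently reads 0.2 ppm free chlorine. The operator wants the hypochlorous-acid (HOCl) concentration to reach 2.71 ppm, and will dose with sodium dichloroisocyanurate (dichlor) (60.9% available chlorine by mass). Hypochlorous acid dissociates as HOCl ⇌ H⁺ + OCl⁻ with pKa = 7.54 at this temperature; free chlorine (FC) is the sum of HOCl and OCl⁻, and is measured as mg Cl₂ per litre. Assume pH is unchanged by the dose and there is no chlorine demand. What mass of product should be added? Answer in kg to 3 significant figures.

(a) Moles of NaHCO₃: 68,700 g ÷ 84 g/mol = 817.9 mol → 817.9 eq of alkalinity.
(a) As CaCO₃: 817.9 eq × 50 g/eq = 40,890 g.
(a) Rise: 40,890 g / 759,000 L × 1000 = 53.88 mg/L.

(b) [OCl⁻]/[HOCl] = 10^(pH − pKa) = 10^(7.63 − 7.54) = 1.23; fraction as HOCl = 1/(1 + 1.23) = 0.4484.
(b) Free chlorine required for 2.71 ppm HOCl: 2.71 / 0.4484 = 6.044 ppm.
(b) FC to add: 6.044 − 0.2 = 5.844 mg/L as Cl₂.
(b) Cl₂ equivalent: 5.844 mg/L × 803,000 L = 4693 g.
(b) Product at 60.9% available Cl: 4693 / 0.609 = 7706 g.

(a) 53.9 ppm; (b) 7.71 kg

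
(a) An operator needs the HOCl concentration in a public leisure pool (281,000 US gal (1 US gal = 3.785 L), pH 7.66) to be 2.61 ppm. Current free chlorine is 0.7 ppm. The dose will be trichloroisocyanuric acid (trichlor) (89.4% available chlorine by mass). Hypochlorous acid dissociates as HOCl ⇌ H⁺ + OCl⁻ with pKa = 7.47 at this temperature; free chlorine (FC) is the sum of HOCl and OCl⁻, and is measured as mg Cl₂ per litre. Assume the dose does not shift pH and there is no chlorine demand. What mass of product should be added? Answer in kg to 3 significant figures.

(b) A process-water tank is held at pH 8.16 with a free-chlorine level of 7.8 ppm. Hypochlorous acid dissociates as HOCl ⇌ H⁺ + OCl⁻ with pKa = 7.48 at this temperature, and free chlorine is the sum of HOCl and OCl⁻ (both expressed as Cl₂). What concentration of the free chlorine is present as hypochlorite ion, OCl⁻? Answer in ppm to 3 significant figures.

(a) Volume: 281,000 US gal × 3.785 L/gal = 1,063,585 L.
(a) [OCl⁻]/[HOCl] = 10^(pH − pKa) = 10^(7.66 − 7.47) = 1.549; fraction as HOCl = 1/(1 + 1.549) = 0.3923.
(a) Free chlorine required for 2.61 ppm HOCl: 2.61 / 0.3923 = 6.652 ppm.
(a) FC to add: 6.652 − 0.7 = 5.952 mg/L as Cl₂.
(a) Cl₂ equivalent: 5.952 mg/L × 1,063,585 L = 6331 g.
(a) Product at 89.4% available Cl: 6331 / 0.894 = 7082 g.

(b) [OCl⁻]/[HOCl] = 10^(pH − pKa) = 10^(8.16 − 7.48) = 10^0.68 = 4.786.
(b) Fraction as HOCl = 1 / (1 + 4.786) = 0.1728.
(b) OCl⁻ = (1 − 0.1728) × 7.8 ppm = 6.452 ppm.

(a) 7.08 kg; (b) 6.45 ppm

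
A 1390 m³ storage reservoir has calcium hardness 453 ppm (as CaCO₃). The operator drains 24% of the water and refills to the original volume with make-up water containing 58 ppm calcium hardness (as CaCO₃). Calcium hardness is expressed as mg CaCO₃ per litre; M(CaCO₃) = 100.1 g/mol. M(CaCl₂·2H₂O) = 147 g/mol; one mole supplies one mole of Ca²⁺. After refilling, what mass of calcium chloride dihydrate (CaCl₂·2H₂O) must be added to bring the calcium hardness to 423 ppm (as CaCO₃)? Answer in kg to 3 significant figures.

Volume: 1390 m³ = 1,390,000 L.
After draining 24% and refilling: 453 × 0.76 + 58 × 0.24 = 358.2 ppm.
Deficit to target: 423 − 358.2 = 64.8 mg/L.
As CaCO₃: 64.8 mg/L × 1,390,000 L = 90,070 g; ÷ 100.1 = 899.8 mol Ca²⁺.
Mass: 899.8 × 147 = 132,300 g.

132 kg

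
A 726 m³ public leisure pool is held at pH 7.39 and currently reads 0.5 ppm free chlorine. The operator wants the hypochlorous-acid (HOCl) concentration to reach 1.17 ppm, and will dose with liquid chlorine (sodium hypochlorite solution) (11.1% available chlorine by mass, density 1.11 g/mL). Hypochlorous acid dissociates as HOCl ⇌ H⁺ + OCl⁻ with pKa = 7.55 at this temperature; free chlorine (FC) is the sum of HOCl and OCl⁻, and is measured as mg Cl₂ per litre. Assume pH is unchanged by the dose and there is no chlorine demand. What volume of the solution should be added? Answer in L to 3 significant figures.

Volume: 726 m³ = 726,000 L.
[OCl⁻]/[HOCl] = 10^(pH − pKa) = 10^(7.39 − 7.55) = 0.6918; fraction as HOCl = 1/(1 + 0.6918) = 0.5911.
Free chlorine required for 1.17 ppm HOCl: 1.17 / 0.5911 = 1.979 ppm.
FC to add: 1.979 − 0.5 = 1.479 mg/L as Cl₂.
Cl₂ equivalent: 1.479 mg/L × 726,000 L = 1074 g.
Product at 11.1% available Cl: 1074 / 0.111 = 9676 g.
Volume: 9676 g ÷ 1.11 g/mL = 8717 mL.

8.72 L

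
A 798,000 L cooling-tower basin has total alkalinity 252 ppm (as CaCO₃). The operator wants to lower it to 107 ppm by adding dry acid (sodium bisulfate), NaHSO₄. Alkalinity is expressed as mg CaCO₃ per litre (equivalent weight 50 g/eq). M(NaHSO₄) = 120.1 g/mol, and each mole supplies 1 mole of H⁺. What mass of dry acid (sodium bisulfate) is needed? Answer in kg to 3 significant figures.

278 kg

Alkalinity to neutralize: (252 − 107) = 145 mg/L as CaCO₃ × 798,000 L = 115,700 g as CaCO₃.
Equivalents of H⁺ required: 115,700 ÷ 50 g/eq = 2314 eq = 2314 mol NaHSO₄.
Mass of NaHSO₄: 2314 × 120.1 = 277,900 g.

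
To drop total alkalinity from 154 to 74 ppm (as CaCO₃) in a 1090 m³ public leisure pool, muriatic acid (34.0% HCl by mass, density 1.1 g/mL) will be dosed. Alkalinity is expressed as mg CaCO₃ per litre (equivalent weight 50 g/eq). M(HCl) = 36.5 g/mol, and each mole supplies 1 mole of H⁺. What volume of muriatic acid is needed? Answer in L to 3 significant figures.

170 L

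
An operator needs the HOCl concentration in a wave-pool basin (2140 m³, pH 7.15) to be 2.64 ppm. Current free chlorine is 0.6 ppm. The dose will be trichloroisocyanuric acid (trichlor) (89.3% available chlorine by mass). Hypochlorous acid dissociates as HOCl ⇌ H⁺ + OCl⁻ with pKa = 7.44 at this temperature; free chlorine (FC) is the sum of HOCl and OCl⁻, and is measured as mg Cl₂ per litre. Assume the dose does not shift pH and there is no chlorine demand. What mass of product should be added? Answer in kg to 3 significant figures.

8.13 kg

Volume: 2140 m³ = 2,140,000 L.
[OCl⁻]/[HOCl] = 10^(pH − pKa) = 10^(7.15 − 7.44) = 0.5129; fraction as HOCl = 1/(1 + 0.5129) = 0.661.
Free chlorine required for 2.64 ppm HOCl: 2.64 / 0.661 = 3.994 ppm.
FC to add: 3.994 − 0.6 = 3.394 mg/L as Cl₂.
Cl₂ equivalent: 3.394 mg/L × 2,140,000 L = 7263 g.
Product at 89.3% available Cl: 7263 / 0.893 = 8133 g.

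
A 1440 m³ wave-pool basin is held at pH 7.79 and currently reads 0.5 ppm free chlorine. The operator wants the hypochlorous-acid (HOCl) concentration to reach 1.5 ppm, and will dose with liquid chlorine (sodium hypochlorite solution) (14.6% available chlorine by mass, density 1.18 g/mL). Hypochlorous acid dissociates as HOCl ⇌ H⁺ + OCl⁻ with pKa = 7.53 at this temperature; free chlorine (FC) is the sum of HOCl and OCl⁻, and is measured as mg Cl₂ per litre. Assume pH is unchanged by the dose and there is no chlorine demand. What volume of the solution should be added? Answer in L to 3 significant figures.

31.2 L

Volume: 1440 m³ = 1,440,000 L.
[OCl⁻]/[HOCl] = 10^(pH − pKa) = 10^(7.79 − 7.53) = 1.82; fraction as HOCl = 1/(1 + 1.82) = 0.3546.
Free chlorine required for 1.5 ppm HOCl: 1.5 / 0.3546 = 4.23 ppm.
FC to add: 4.23 − 0.5 = 3.73 mg/L as Cl₂.
Cl₂ equivalent: 3.73 mg/L × 1,440,000 L = 5371 g.
Product at 14.6% available Cl: 5371 / 0.146 = 36,780 g.
Volume: 36,780 g ÷ 1.18 g/mL = 31,170 mL.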